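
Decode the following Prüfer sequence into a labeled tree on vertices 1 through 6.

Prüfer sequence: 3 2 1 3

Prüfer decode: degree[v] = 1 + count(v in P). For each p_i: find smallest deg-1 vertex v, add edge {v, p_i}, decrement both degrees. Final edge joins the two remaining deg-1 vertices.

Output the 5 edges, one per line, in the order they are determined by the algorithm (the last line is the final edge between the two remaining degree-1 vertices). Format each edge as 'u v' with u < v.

Initial degrees: {1:2, 2:2, 3:3, 4:1, 5:1, 6:1}
Step 1: smallest deg-1 vertex = 4, p_1 = 3. Add edge {3,4}. Now deg[4]=0, deg[3]=2.
Step 2: smallest deg-1 vertex = 5, p_2 = 2. Add edge {2,5}. Now deg[5]=0, deg[2]=1.
Step 3: smallest deg-1 vertex = 2, p_3 = 1. Add edge {1,2}. Now deg[2]=0, deg[1]=1.
Step 4: smallest deg-1 vertex = 1, p_4 = 3. Add edge {1,3}. Now deg[1]=0, deg[3]=1.
Final: two remaining deg-1 vertices are 3, 6. Add edge {3,6}.

Answer: 3 4
2 5
1 2
1 3
3 6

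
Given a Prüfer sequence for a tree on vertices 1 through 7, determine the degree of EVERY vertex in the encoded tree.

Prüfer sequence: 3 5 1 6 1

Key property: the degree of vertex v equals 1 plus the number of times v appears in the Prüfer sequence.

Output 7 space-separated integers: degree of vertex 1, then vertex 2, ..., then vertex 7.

p_1 = 3: count[3] becomes 1
p_2 = 5: count[5] becomes 1
p_3 = 1: count[1] becomes 1
p_4 = 6: count[6] becomes 1
p_5 = 1: count[1] becomes 2
Degrees (1 + count): deg[1]=1+2=3, deg[2]=1+0=1, deg[3]=1+1=2, deg[4]=1+0=1, deg[5]=1+1=2, deg[6]=1+1=2, deg[7]=1+0=1

Answer: 3 1 2 1 2 2 1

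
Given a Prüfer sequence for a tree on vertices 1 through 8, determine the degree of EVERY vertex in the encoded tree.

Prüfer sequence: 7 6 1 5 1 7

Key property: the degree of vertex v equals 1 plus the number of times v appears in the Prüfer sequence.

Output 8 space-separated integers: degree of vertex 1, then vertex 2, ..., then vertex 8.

Answer: 3 1 1 1 2 2 3 1

Derivation:
p_1 = 7: count[7] becomes 1
p_2 = 6: count[6] becomes 1
p_3 = 1: count[1] becomes 1
p_4 = 5: count[5] becomes 1
p_5 = 1: count[1] becomes 2
p_6 = 7: count[7] becomes 2
Degrees (1 + count): deg[1]=1+2=3, deg[2]=1+0=1, deg[3]=1+0=1, deg[4]=1+0=1, deg[5]=1+1=2, deg[6]=1+1=2, deg[7]=1+2=3, deg[8]=1+0=1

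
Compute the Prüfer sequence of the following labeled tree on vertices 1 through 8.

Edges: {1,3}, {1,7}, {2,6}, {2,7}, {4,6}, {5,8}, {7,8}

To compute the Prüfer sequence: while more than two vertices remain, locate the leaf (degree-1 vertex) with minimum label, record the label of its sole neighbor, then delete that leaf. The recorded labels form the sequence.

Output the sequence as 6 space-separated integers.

Answer: 1 7 6 8 2 7

Derivation:
Step 1: leaves = {3,4,5}. Remove smallest leaf 3, emit neighbor 1.
Step 2: leaves = {1,4,5}. Remove smallest leaf 1, emit neighbor 7.
Step 3: leaves = {4,5}. Remove smallest leaf 4, emit neighbor 6.
Step 4: leaves = {5,6}. Remove smallest leaf 5, emit neighbor 8.
Step 5: leaves = {6,8}. Remove smallest leaf 6, emit neighbor 2.
Step 6: leaves = {2,8}. Remove smallest leaf 2, emit neighbor 7.
Done: 2 vertices remain (7, 8). Sequence = [1 7 6 8 2 7]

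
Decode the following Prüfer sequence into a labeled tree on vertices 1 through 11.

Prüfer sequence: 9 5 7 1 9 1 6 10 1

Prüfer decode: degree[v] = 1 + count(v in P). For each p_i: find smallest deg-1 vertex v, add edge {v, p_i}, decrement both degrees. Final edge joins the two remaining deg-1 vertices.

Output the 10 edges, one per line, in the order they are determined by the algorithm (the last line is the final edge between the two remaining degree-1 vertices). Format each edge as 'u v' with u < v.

Answer: 2 9
3 5
4 7
1 5
7 9
1 8
6 9
6 10
1 10
1 11

Derivation:
Initial degrees: {1:4, 2:1, 3:1, 4:1, 5:2, 6:2, 7:2, 8:1, 9:3, 10:2, 11:1}
Step 1: smallest deg-1 vertex = 2, p_1 = 9. Add edge {2,9}. Now deg[2]=0, deg[9]=2.
Step 2: smallest deg-1 vertex = 3, p_2 = 5. Add edge {3,5}. Now deg[3]=0, deg[5]=1.
Step 3: smallest deg-1 vertex = 4, p_3 = 7. Add edge {4,7}. Now deg[4]=0, deg[7]=1.
Step 4: smallest deg-1 vertex = 5, p_4 = 1. Add edge {1,5}. Now deg[5]=0, deg[1]=3.
Step 5: smallest deg-1 vertex = 7, p_5 = 9. Add edge {7,9}. Now deg[7]=0, deg[9]=1.
Step 6: smallest deg-1 vertex = 8, p_6 = 1. Add edge {1,8}. Now deg[8]=0, deg[1]=2.
Step 7: smallest deg-1 vertex = 9, p_7 = 6. Add edge {6,9}. Now deg[9]=0, deg[6]=1.
Step 8: smallest deg-1 vertex = 6, p_8 = 10. Add edge {6,10}. Now deg[6]=0, deg[10]=1.
Step 9: smallest deg-1 vertex = 10, p_9 = 1. Add edge {1,10}. Now deg[10]=0, deg[1]=1.
Final: two remaining deg-1 vertices are 1, 11. Add edge {1,11}.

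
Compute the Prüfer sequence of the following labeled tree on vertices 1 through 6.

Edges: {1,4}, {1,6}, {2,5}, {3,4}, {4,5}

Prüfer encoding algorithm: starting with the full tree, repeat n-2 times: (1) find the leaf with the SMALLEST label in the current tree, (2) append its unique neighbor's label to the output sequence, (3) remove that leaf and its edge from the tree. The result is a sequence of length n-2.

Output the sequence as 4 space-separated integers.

Step 1: leaves = {2,3,6}. Remove smallest leaf 2, emit neighbor 5.
Step 2: leaves = {3,5,6}. Remove smallest leaf 3, emit neighbor 4.
Step 3: leaves = {5,6}. Remove smallest leaf 5, emit neighbor 4.
Step 4: leaves = {4,6}. Remove smallest leaf 4, emit neighbor 1.
Done: 2 vertices remain (1, 6). Sequence = [5 4 4 1]

Answer: 5 4 4 1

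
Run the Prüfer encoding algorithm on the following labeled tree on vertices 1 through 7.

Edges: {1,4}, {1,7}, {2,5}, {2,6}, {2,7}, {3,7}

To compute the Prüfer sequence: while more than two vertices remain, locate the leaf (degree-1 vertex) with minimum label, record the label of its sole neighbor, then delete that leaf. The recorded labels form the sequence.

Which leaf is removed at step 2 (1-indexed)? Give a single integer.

Step 1: current leaves = {3,4,5,6}. Remove leaf 3 (neighbor: 7).
Step 2: current leaves = {4,5,6}. Remove leaf 4 (neighbor: 1).

Answer: 4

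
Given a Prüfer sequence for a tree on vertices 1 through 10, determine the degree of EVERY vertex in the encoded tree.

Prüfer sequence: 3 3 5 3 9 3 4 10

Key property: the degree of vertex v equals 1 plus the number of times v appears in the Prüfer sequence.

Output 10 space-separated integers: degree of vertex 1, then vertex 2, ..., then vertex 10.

Answer: 1 1 5 2 2 1 1 1 2 2

Derivation:
p_1 = 3: count[3] becomes 1
p_2 = 3: count[3] becomes 2
p_3 = 5: count[5] becomes 1
p_4 = 3: count[3] becomes 3
p_5 = 9: count[9] becomes 1
p_6 = 3: count[3] becomes 4
p_7 = 4: count[4] becomes 1
p_8 = 10: count[10] becomes 1
Degrees (1 + count): deg[1]=1+0=1, deg[2]=1+0=1, deg[3]=1+4=5, deg[4]=1+1=2, deg[5]=1+1=2, deg[6]=1+0=1, deg[7]=1+0=1, deg[8]=1+0=1, deg[9]=1+1=2, deg[10]=1+1=2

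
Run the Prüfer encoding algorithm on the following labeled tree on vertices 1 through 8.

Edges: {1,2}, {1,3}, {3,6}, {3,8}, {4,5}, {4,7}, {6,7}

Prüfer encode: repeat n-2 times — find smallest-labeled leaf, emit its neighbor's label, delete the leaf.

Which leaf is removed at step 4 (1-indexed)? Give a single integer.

Step 1: current leaves = {2,5,8}. Remove leaf 2 (neighbor: 1).
Step 2: current leaves = {1,5,8}. Remove leaf 1 (neighbor: 3).
Step 3: current leaves = {5,8}. Remove leaf 5 (neighbor: 4).
Step 4: current leaves = {4,8}. Remove leaf 4 (neighbor: 7).

Answer: 4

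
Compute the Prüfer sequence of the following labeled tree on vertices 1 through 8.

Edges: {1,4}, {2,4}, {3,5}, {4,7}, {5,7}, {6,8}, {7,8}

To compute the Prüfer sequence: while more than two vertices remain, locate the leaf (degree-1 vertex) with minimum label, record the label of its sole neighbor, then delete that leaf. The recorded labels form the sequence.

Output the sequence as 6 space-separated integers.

Answer: 4 4 5 7 7 8

Derivation:
Step 1: leaves = {1,2,3,6}. Remove smallest leaf 1, emit neighbor 4.
Step 2: leaves = {2,3,6}. Remove smallest leaf 2, emit neighbor 4.
Step 3: leaves = {3,4,6}. Remove smallest leaf 3, emit neighbor 5.
Step 4: leaves = {4,5,6}. Remove smallest leaf 4, emit neighbor 7.
Step 5: leaves = {5,6}. Remove smallest leaf 5, emit neighbor 7.
Step 6: leaves = {6,7}. Remove smallest leaf 6, emit neighbor 8.
Done: 2 vertices remain (7, 8). Sequence = [4 4 5 7 7 8]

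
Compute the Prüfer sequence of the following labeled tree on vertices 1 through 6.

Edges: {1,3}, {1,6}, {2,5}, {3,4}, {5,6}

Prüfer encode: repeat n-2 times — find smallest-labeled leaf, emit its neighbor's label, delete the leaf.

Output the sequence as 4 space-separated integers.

Step 1: leaves = {2,4}. Remove smallest leaf 2, emit neighbor 5.
Step 2: leaves = {4,5}. Remove smallest leaf 4, emit neighbor 3.
Step 3: leaves = {3,5}. Remove smallest leaf 3, emit neighbor 1.
Step 4: leaves = {1,5}. Remove smallest leaf 1, emit neighbor 6.
Done: 2 vertices remain (5, 6). Sequence = [5 3 1 6]

Answer: 5 3 1 6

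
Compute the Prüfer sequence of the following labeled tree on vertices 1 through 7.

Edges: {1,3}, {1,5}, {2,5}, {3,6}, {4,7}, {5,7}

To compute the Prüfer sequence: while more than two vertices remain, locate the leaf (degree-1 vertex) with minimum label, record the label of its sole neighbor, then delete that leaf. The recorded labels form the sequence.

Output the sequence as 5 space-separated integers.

Step 1: leaves = {2,4,6}. Remove smallest leaf 2, emit neighbor 5.
Step 2: leaves = {4,6}. Remove smallest leaf 4, emit neighbor 7.
Step 3: leaves = {6,7}. Remove smallest leaf 6, emit neighbor 3.
Step 4: leaves = {3,7}. Remove smallest leaf 3, emit neighbor 1.
Step 5: leaves = {1,7}. Remove smallest leaf 1, emit neighbor 5.
Done: 2 vertices remain (5, 7). Sequence = [5 7 3 1 5]

Answer: 5 7 3 1 5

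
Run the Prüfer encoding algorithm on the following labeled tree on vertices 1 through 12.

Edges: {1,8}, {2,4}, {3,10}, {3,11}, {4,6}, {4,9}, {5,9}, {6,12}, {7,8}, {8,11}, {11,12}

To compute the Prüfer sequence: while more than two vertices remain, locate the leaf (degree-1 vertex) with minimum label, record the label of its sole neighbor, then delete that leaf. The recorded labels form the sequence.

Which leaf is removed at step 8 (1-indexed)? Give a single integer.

Answer: 6

Derivation:
Step 1: current leaves = {1,2,5,7,10}. Remove leaf 1 (neighbor: 8).
Step 2: current leaves = {2,5,7,10}. Remove leaf 2 (neighbor: 4).
Step 3: current leaves = {5,7,10}. Remove leaf 5 (neighbor: 9).
Step 4: current leaves = {7,9,10}. Remove leaf 7 (neighbor: 8).
Step 5: current leaves = {8,9,10}. Remove leaf 8 (neighbor: 11).
Step 6: current leaves = {9,10}. Remove leaf 9 (neighbor: 4).
Step 7: current leaves = {4,10}. Remove leaf 4 (neighbor: 6).
Step 8: current leaves = {6,10}. Remove leaf 6 (neighbor: 12).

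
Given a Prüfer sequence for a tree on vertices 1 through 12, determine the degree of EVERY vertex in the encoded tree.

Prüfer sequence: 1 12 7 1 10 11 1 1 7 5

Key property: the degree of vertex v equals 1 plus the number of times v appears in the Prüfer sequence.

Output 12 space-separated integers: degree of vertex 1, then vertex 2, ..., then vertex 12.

p_1 = 1: count[1] becomes 1
p_2 = 12: count[12] becomes 1
p_3 = 7: count[7] becomes 1
p_4 = 1: count[1] becomes 2
p_5 = 10: count[10] becomes 1
p_6 = 11: count[11] becomes 1
p_7 = 1: count[1] becomes 3
p_8 = 1: count[1] becomes 4
p_9 = 7: count[7] becomes 2
p_10 = 5: count[5] becomes 1
Degrees (1 + count): deg[1]=1+4=5, deg[2]=1+0=1, deg[3]=1+0=1, deg[4]=1+0=1, deg[5]=1+1=2, deg[6]=1+0=1, deg[7]=1+2=3, deg[8]=1+0=1, deg[9]=1+0=1, deg[10]=1+1=2, deg[11]=1+1=2, deg[12]=1+1=2

Answer: 5 1 1 1 2 1 3 1 1 2 2 2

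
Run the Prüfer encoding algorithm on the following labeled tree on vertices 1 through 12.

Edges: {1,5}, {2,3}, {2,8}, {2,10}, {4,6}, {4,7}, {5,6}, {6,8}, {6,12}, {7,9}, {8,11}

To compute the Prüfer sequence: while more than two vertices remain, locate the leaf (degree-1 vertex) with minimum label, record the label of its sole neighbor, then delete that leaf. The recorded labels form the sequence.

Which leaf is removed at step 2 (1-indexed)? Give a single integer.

Step 1: current leaves = {1,3,9,10,11,12}. Remove leaf 1 (neighbor: 5).
Step 2: current leaves = {3,5,9,10,11,12}. Remove leaf 3 (neighbor: 2).

Answer: 3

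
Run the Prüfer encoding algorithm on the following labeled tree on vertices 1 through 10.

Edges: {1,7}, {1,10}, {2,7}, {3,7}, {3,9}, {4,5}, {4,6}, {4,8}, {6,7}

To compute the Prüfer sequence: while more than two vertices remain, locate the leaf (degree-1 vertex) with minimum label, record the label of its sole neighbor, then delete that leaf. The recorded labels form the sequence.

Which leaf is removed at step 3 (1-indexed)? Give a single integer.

Answer: 8

Derivation:
Step 1: current leaves = {2,5,8,9,10}. Remove leaf 2 (neighbor: 7).
Step 2: current leaves = {5,8,9,10}. Remove leaf 5 (neighbor: 4).
Step 3: current leaves = {8,9,10}. Remove leaf 8 (neighbor: 4).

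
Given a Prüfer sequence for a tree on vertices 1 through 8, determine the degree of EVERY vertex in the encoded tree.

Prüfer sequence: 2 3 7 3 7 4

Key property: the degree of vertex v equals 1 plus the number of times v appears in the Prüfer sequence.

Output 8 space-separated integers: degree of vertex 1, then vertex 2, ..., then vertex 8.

p_1 = 2: count[2] becomes 1
p_2 = 3: count[3] becomes 1
p_3 = 7: count[7] becomes 1
p_4 = 3: count[3] becomes 2
p_5 = 7: count[7] becomes 2
p_6 = 4: count[4] becomes 1
Degrees (1 + count): deg[1]=1+0=1, deg[2]=1+1=2, deg[3]=1+2=3, deg[4]=1+1=2, deg[5]=1+0=1, deg[6]=1+0=1, deg[7]=1+2=3, deg[8]=1+0=1

Answer: 1 2 3 2 1 1 3 1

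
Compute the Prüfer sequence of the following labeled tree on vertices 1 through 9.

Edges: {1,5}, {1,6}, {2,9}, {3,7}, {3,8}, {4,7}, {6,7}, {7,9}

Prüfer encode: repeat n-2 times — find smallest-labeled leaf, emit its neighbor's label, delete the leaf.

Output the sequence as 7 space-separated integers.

Answer: 9 7 1 6 7 3 7

Derivation:
Step 1: leaves = {2,4,5,8}. Remove smallest leaf 2, emit neighbor 9.
Step 2: leaves = {4,5,8,9}. Remove smallest leaf 4, emit neighbor 7.
Step 3: leaves = {5,8,9}. Remove smallest leaf 5, emit neighbor 1.
Step 4: leaves = {1,8,9}. Remove smallest leaf 1, emit neighbor 6.
Step 5: leaves = {6,8,9}. Remove smallest leaf 6, emit neighbor 7.
Step 6: leaves = {8,9}. Remove smallest leaf 8, emit neighbor 3.
Step 7: leaves = {3,9}. Remove smallest leaf 3, emit neighbor 7.
Done: 2 vertices remain (7, 9). Sequence = [9 7 1 6 7 3 7]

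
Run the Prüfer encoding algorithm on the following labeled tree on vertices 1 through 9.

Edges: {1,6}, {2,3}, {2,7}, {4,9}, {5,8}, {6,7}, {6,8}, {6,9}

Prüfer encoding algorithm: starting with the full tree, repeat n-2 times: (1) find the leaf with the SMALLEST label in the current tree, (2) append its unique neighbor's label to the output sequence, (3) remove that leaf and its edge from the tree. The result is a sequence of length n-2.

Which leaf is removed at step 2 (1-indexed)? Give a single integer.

Answer: 3

Derivation:
Step 1: current leaves = {1,3,4,5}. Remove leaf 1 (neighbor: 6).
Step 2: current leaves = {3,4,5}. Remove leaf 3 (neighbor: 2).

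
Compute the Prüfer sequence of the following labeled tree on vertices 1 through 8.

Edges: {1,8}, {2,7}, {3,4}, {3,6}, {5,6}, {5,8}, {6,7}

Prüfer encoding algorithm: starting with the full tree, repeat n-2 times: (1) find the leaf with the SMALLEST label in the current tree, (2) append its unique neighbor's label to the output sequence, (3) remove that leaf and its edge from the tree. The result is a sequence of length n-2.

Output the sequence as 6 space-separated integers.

Answer: 8 7 3 6 6 5

Derivation:
Step 1: leaves = {1,2,4}. Remove smallest leaf 1, emit neighbor 8.
Step 2: leaves = {2,4,8}. Remove smallest leaf 2, emit neighbor 7.
Step 3: leaves = {4,7,8}. Remove smallest leaf 4, emit neighbor 3.
Step 4: leaves = {3,7,8}. Remove smallest leaf 3, emit neighbor 6.
Step 5: leaves = {7,8}. Remove smallest leaf 7, emit neighbor 6.
Step 6: leaves = {6,8}. Remove smallest leaf 6, emit neighbor 5.
Done: 2 vertices remain (5, 8). Sequence = [8 7 3 6 6 5]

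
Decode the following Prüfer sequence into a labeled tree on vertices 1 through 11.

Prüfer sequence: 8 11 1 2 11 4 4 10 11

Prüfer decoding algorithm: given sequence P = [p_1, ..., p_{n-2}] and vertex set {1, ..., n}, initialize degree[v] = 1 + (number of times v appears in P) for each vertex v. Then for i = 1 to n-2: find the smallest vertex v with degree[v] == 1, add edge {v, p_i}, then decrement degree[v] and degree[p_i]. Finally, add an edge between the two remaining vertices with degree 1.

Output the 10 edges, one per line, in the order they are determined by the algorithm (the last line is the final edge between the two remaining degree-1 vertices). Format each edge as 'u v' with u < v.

Answer: 3 8
5 11
1 6
1 2
2 11
4 7
4 8
4 10
9 11
10 11

Derivation:
Initial degrees: {1:2, 2:2, 3:1, 4:3, 5:1, 6:1, 7:1, 8:2, 9:1, 10:2, 11:4}
Step 1: smallest deg-1 vertex = 3, p_1 = 8. Add edge {3,8}. Now deg[3]=0, deg[8]=1.
Step 2: smallest deg-1 vertex = 5, p_2 = 11. Add edge {5,11}. Now deg[5]=0, deg[11]=3.
Step 3: smallest deg-1 vertex = 6, p_3 = 1. Add edge {1,6}. Now deg[6]=0, deg[1]=1.
Step 4: smallest deg-1 vertex = 1, p_4 = 2. Add edge {1,2}. Now deg[1]=0, deg[2]=1.
Step 5: smallest deg-1 vertex = 2, p_5 = 11. Add edge {2,11}. Now deg[2]=0, deg[11]=2.
Step 6: smallest deg-1 vertex = 7, p_6 = 4. Add edge {4,7}. Now deg[7]=0, deg[4]=2.
Step 7: smallest deg-1 vertex = 8, p_7 = 4. Add edge {4,8}. Now deg[8]=0, deg[4]=1.
Step 8: smallest deg-1 vertex = 4, p_8 = 10. Add edge {4,10}. Now deg[4]=0, deg[10]=1.
Step 9: smallest deg-1 vertex = 9, p_9 = 11. Add edge {9,11}. Now deg[9]=0, deg[11]=1.
Final: two remaining deg-1 vertices are 10, 11. Add edge {10,11}.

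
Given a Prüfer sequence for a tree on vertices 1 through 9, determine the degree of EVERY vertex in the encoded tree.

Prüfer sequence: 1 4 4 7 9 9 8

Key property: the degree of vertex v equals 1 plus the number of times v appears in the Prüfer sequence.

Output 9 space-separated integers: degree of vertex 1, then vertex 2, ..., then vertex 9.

Answer: 2 1 1 3 1 1 2 2 3

Derivation:
p_1 = 1: count[1] becomes 1
p_2 = 4: count[4] becomes 1
p_3 = 4: count[4] becomes 2
p_4 = 7: count[7] becomes 1
p_5 = 9: count[9] becomes 1
p_6 = 9: count[9] becomes 2
p_7 = 8: count[8] becomes 1
Degrees (1 + count): deg[1]=1+1=2, deg[2]=1+0=1, deg[3]=1+0=1, deg[4]=1+2=3, deg[5]=1+0=1, deg[6]=1+0=1, deg[7]=1+1=2, deg[8]=1+1=2, deg[9]=1+2=3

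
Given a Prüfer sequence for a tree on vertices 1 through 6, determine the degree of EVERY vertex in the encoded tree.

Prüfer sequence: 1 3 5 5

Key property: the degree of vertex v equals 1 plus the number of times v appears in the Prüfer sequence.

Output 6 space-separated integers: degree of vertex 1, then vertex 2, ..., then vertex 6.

p_1 = 1: count[1] becomes 1
p_2 = 3: count[3] becomes 1
p_3 = 5: count[5] becomes 1
p_4 = 5: count[5] becomes 2
Degrees (1 + count): deg[1]=1+1=2, deg[2]=1+0=1, deg[3]=1+1=2, deg[4]=1+0=1, deg[5]=1+2=3, deg[6]=1+0=1

Answer: 2 1 2 1 3 1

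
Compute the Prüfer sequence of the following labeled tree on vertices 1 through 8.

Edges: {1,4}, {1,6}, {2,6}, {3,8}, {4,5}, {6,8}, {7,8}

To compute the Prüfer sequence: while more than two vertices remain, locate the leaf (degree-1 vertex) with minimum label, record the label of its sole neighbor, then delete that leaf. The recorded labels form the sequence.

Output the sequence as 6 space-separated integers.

Answer: 6 8 4 1 6 8

Derivation:
Step 1: leaves = {2,3,5,7}. Remove smallest leaf 2, emit neighbor 6.
Step 2: leaves = {3,5,7}. Remove smallest leaf 3, emit neighbor 8.
Step 3: leaves = {5,7}. Remove smallest leaf 5, emit neighbor 4.
Step 4: leaves = {4,7}. Remove smallest leaf 4, emit neighbor 1.
Step 5: leaves = {1,7}. Remove smallest leaf 1, emit neighbor 6.
Step 6: leaves = {6,7}. Remove smallest leaf 6, emit neighbor 8.
Done: 2 vertices remain (7, 8). Sequence = [6 8 4 1 6 8]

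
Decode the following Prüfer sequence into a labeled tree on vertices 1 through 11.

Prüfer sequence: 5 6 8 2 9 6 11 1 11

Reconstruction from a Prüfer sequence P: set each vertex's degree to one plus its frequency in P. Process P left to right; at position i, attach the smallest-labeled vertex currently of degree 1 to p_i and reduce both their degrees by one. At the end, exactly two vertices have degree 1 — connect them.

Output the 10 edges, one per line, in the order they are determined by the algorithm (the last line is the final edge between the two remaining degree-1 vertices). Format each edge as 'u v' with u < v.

Initial degrees: {1:2, 2:2, 3:1, 4:1, 5:2, 6:3, 7:1, 8:2, 9:2, 10:1, 11:3}
Step 1: smallest deg-1 vertex = 3, p_1 = 5. Add edge {3,5}. Now deg[3]=0, deg[5]=1.
Step 2: smallest deg-1 vertex = 4, p_2 = 6. Add edge {4,6}. Now deg[4]=0, deg[6]=2.
Step 3: smallest deg-1 vertex = 5, p_3 = 8. Add edge {5,8}. Now deg[5]=0, deg[8]=1.
Step 4: smallest deg-1 vertex = 7, p_4 = 2. Add edge {2,7}. Now deg[7]=0, deg[2]=1.
Step 5: smallest deg-1 vertex = 2, p_5 = 9. Add edge {2,9}. Now deg[2]=0, deg[9]=1.
Step 6: smallest deg-1 vertex = 8, p_6 = 6. Add edge {6,8}. Now deg[8]=0, deg[6]=1.
Step 7: smallest deg-1 vertex = 6, p_7 = 11. Add edge {6,11}. Now deg[6]=0, deg[11]=2.
Step 8: smallest deg-1 vertex = 9, p_8 = 1. Add edge {1,9}. Now deg[9]=0, deg[1]=1.
Step 9: smallest deg-1 vertex = 1, p_9 = 11. Add edge {1,11}. Now deg[1]=0, deg[11]=1.
Final: two remaining deg-1 vertices are 10, 11. Add edge {10,11}.

Answer: 3 5
4 6
5 8
2 7
2 9
6 8
6 11
1 9
1 11
10 11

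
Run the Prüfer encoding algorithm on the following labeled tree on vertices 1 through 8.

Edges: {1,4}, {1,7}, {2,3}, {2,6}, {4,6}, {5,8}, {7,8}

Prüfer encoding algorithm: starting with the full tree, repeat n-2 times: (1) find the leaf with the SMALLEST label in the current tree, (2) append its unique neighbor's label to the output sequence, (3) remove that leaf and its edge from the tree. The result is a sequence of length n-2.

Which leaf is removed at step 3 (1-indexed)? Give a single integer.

Step 1: current leaves = {3,5}. Remove leaf 3 (neighbor: 2).
Step 2: current leaves = {2,5}. Remove leaf 2 (neighbor: 6).
Step 3: current leaves = {5,6}. Remove leaf 5 (neighbor: 8).

Answer: 5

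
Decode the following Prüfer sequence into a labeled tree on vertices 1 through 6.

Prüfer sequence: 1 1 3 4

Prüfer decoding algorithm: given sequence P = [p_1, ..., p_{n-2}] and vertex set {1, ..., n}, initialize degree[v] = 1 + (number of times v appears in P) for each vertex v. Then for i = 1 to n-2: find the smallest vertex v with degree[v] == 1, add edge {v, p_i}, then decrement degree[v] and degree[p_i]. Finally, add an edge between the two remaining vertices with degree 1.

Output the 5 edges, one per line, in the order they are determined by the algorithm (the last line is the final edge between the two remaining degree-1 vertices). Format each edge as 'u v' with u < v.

Answer: 1 2
1 5
1 3
3 4
4 6

Derivation:
Initial degrees: {1:3, 2:1, 3:2, 4:2, 5:1, 6:1}
Step 1: smallest deg-1 vertex = 2, p_1 = 1. Add edge {1,2}. Now deg[2]=0, deg[1]=2.
Step 2: smallest deg-1 vertex = 5, p_2 = 1. Add edge {1,5}. Now deg[5]=0, deg[1]=1.
Step 3: smallest deg-1 vertex = 1, p_3 = 3. Add edge {1,3}. Now deg[1]=0, deg[3]=1.
Step 4: smallest deg-1 vertex = 3, p_4 = 4. Add edge {3,4}. Now deg[3]=0, deg[4]=1.
Final: two remaining deg-1 vertices are 4, 6. Add edge {4,6}.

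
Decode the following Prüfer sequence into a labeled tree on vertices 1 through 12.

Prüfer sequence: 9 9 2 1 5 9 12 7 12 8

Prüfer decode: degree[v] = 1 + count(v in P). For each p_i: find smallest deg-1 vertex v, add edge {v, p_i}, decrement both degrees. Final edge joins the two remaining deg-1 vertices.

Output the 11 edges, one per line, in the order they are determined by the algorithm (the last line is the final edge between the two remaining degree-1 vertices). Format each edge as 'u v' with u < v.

Answer: 3 9
4 9
2 6
1 2
1 5
5 9
9 12
7 10
7 12
8 11
8 12

Derivation:
Initial degrees: {1:2, 2:2, 3:1, 4:1, 5:2, 6:1, 7:2, 8:2, 9:4, 10:1, 11:1, 12:3}
Step 1: smallest deg-1 vertex = 3, p_1 = 9. Add edge {3,9}. Now deg[3]=0, deg[9]=3.
Step 2: smallest deg-1 vertex = 4, p_2 = 9. Add edge {4,9}. Now deg[4]=0, deg[9]=2.
Step 3: smallest deg-1 vertex = 6, p_3 = 2. Add edge {2,6}. Now deg[6]=0, deg[2]=1.
Step 4: smallest deg-1 vertex = 2, p_4 = 1. Add edge {1,2}. Now deg[2]=0, deg[1]=1.
Step 5: smallest deg-1 vertex = 1, p_5 = 5. Add edge {1,5}. Now deg[1]=0, deg[5]=1.
Step 6: smallest deg-1 vertex = 5, p_6 = 9. Add edge {5,9}. Now deg[5]=0, deg[9]=1.
Step 7: smallest deg-1 vertex = 9, p_7 = 12. Add edge {9,12}. Now deg[9]=0, deg[12]=2.
Step 8: smallest deg-1 vertex = 10, p_8 = 7. Add edge {7,10}. Now deg[10]=0, deg[7]=1.
Step 9: smallest deg-1 vertex = 7, p_9 = 12. Add edge {7,12}. Now deg[7]=0, deg[12]=1.
Step 10: smallest deg-1 vertex = 11, p_10 = 8. Add edge {8,11}. Now deg[11]=0, deg[8]=1.
Final: two remaining deg-1 vertices are 8, 12. Add edge {8,12}.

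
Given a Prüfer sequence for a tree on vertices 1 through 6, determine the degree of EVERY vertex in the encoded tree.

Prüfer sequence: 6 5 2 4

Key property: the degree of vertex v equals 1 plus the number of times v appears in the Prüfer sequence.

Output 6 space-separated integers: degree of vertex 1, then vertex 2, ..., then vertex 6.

p_1 = 6: count[6] becomes 1
p_2 = 5: count[5] becomes 1
p_3 = 2: count[2] becomes 1
p_4 = 4: count[4] becomes 1
Degrees (1 + count): deg[1]=1+0=1, deg[2]=1+1=2, deg[3]=1+0=1, deg[4]=1+1=2, deg[5]=1+1=2, deg[6]=1+1=2

Answer: 1 2 1 2 2 2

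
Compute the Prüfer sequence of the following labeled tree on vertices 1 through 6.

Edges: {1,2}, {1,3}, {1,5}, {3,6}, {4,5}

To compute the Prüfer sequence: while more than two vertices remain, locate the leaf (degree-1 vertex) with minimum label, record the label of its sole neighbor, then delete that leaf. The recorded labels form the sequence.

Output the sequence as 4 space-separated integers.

Answer: 1 5 1 3

Derivation:
Step 1: leaves = {2,4,6}. Remove smallest leaf 2, emit neighbor 1.
Step 2: leaves = {4,6}. Remove smallest leaf 4, emit neighbor 5.
Step 3: leaves = {5,6}. Remove smallest leaf 5, emit neighbor 1.
Step 4: leaves = {1,6}. Remove smallest leaf 1, emit neighbor 3.
Done: 2 vertices remain (3, 6). Sequence = [1 5 1 3]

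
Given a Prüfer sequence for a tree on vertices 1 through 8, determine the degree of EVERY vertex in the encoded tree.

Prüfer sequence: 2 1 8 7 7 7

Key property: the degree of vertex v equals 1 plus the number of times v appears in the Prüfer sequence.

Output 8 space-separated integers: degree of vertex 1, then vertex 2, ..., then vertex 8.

p_1 = 2: count[2] becomes 1
p_2 = 1: count[1] becomes 1
p_3 = 8: count[8] becomes 1
p_4 = 7: count[7] becomes 1
p_5 = 7: count[7] becomes 2
p_6 = 7: count[7] becomes 3
Degrees (1 + count): deg[1]=1+1=2, deg[2]=1+1=2, deg[3]=1+0=1, deg[4]=1+0=1, deg[5]=1+0=1, deg[6]=1+0=1, deg[7]=1+3=4, deg[8]=1+1=2

Answer: 2 2 1 1 1 1 4 2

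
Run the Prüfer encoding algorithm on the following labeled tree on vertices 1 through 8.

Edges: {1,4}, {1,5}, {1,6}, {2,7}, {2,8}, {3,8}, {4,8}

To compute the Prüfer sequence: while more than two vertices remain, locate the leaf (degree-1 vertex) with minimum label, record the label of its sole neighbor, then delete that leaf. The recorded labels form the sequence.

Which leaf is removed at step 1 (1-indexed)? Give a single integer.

Answer: 3

Derivation:
Step 1: current leaves = {3,5,6,7}. Remove leaf 3 (neighbor: 8).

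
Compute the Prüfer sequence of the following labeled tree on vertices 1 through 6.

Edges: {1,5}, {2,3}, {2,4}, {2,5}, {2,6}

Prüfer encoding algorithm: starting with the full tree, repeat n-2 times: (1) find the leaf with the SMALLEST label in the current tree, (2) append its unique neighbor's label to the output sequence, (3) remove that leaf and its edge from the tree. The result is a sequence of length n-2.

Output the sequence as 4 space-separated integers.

Step 1: leaves = {1,3,4,6}. Remove smallest leaf 1, emit neighbor 5.
Step 2: leaves = {3,4,5,6}. Remove smallest leaf 3, emit neighbor 2.
Step 3: leaves = {4,5,6}. Remove smallest leaf 4, emit neighbor 2.
Step 4: leaves = {5,6}. Remove smallest leaf 5, emit neighbor 2.
Done: 2 vertices remain (2, 6). Sequence = [5 2 2 2]

Answer: 5 2 2 2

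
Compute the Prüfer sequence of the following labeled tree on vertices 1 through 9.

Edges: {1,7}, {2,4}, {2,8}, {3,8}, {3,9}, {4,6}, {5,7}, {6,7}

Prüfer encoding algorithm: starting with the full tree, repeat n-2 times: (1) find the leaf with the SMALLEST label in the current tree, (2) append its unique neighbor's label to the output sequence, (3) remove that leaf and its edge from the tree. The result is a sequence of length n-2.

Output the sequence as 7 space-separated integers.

Step 1: leaves = {1,5,9}. Remove smallest leaf 1, emit neighbor 7.
Step 2: leaves = {5,9}. Remove smallest leaf 5, emit neighbor 7.
Step 3: leaves = {7,9}. Remove smallest leaf 7, emit neighbor 6.
Step 4: leaves = {6,9}. Remove smallest leaf 6, emit neighbor 4.
Step 5: leaves = {4,9}. Remove smallest leaf 4, emit neighbor 2.
Step 6: leaves = {2,9}. Remove smallest leaf 2, emit neighbor 8.
Step 7: leaves = {8,9}. Remove smallest leaf 8, emit neighbor 3.
Done: 2 vertices remain (3, 9). Sequence = [7 7 6 4 2 8 3]

Answer: 7 7 6 4 2 8 3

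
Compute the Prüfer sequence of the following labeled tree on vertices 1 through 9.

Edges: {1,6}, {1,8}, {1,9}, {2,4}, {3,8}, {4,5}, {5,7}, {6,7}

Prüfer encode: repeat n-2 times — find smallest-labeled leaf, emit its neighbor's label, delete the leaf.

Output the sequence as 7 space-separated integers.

Step 1: leaves = {2,3,9}. Remove smallest leaf 2, emit neighbor 4.
Step 2: leaves = {3,4,9}. Remove smallest leaf 3, emit neighbor 8.
Step 3: leaves = {4,8,9}. Remove smallest leaf 4, emit neighbor 5.
Step 4: leaves = {5,8,9}. Remove smallest leaf 5, emit neighbor 7.
Step 5: leaves = {7,8,9}. Remove smallest leaf 7, emit neighbor 6.
Step 6: leaves = {6,8,9}. Remove smallest leaf 6, emit neighbor 1.
Step 7: leaves = {8,9}. Remove smallest leaf 8, emit neighbor 1.
Done: 2 vertices remain (1, 9). Sequence = [4 8 5 7 6 1 1]

Answer: 4 8 5 7 6 1 1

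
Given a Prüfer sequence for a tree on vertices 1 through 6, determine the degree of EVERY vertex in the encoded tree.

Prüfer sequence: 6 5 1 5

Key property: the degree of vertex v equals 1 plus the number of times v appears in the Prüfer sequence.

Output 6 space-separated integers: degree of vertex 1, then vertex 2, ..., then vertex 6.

Answer: 2 1 1 1 3 2

Derivation:
p_1 = 6: count[6] becomes 1
p_2 = 5: count[5] becomes 1
p_3 = 1: count[1] becomes 1
p_4 = 5: count[5] becomes 2
Degrees (1 + count): deg[1]=1+1=2, deg[2]=1+0=1, deg[3]=1+0=1, deg[4]=1+0=1, deg[5]=1+2=3, deg[6]=1+1=2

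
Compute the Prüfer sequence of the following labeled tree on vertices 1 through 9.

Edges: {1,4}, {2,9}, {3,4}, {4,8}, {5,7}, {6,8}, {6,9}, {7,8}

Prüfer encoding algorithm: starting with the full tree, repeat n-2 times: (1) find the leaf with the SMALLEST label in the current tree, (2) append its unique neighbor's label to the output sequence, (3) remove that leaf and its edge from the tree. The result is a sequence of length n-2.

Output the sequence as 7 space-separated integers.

Answer: 4 9 4 8 7 8 6

Derivation:
Step 1: leaves = {1,2,3,5}. Remove smallest leaf 1, emit neighbor 4.
Step 2: leaves = {2,3,5}. Remove smallest leaf 2, emit neighbor 9.
Step 3: leaves = {3,5,9}. Remove smallest leaf 3, emit neighbor 4.
Step 4: leaves = {4,5,9}. Remove smallest leaf 4, emit neighbor 8.
Step 5: leaves = {5,9}. Remove smallest leaf 5, emit neighbor 7.
Step 6: leaves = {7,9}. Remove smallest leaf 7, emit neighbor 8.
Step 7: leaves = {8,9}. Remove smallest leaf 8, emit neighbor 6.
Done: 2 vertices remain (6, 9). Sequence = [4 9 4 8 7 8 6]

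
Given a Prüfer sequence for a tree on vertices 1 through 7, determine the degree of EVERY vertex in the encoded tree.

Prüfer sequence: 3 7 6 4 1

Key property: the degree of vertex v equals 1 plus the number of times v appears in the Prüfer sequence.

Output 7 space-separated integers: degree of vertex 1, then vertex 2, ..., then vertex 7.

Answer: 2 1 2 2 1 2 2

Derivation:
p_1 = 3: count[3] becomes 1
p_2 = 7: count[7] becomes 1
p_3 = 6: count[6] becomes 1
p_4 = 4: count[4] becomes 1
p_5 = 1: count[1] becomes 1
Degrees (1 + count): deg[1]=1+1=2, deg[2]=1+0=1, deg[3]=1+1=2, deg[4]=1+1=2, deg[5]=1+0=1, deg[6]=1+1=2, deg[7]=1+1=2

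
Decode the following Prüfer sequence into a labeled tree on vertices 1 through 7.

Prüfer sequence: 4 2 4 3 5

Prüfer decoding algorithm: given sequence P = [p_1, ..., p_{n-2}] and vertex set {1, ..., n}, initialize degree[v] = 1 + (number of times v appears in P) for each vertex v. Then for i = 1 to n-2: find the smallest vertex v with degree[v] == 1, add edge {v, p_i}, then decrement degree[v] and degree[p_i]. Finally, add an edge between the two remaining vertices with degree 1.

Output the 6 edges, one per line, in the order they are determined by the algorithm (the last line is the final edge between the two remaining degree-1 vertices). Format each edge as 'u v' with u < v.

Initial degrees: {1:1, 2:2, 3:2, 4:3, 5:2, 6:1, 7:1}
Step 1: smallest deg-1 vertex = 1, p_1 = 4. Add edge {1,4}. Now deg[1]=0, deg[4]=2.
Step 2: smallest deg-1 vertex = 6, p_2 = 2. Add edge {2,6}. Now deg[6]=0, deg[2]=1.
Step 3: smallest deg-1 vertex = 2, p_3 = 4. Add edge {2,4}. Now deg[2]=0, deg[4]=1.
Step 4: smallest deg-1 vertex = 4, p_4 = 3. Add edge {3,4}. Now deg[4]=0, deg[3]=1.
Step 5: smallest deg-1 vertex = 3, p_5 = 5. Add edge {3,5}. Now deg[3]=0, deg[5]=1.
Final: two remaining deg-1 vertices are 5, 7. Add edge {5,7}.

Answer: 1 4
2 6
2 4
3 4
3 5
5 7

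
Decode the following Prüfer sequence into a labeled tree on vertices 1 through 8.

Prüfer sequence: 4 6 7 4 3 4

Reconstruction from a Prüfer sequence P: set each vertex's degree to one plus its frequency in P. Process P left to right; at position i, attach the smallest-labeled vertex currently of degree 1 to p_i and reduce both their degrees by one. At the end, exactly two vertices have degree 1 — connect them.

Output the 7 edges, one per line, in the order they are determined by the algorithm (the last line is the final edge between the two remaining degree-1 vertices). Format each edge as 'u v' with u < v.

Answer: 1 4
2 6
5 7
4 6
3 7
3 4
4 8

Derivation:
Initial degrees: {1:1, 2:1, 3:2, 4:4, 5:1, 6:2, 7:2, 8:1}
Step 1: smallest deg-1 vertex = 1, p_1 = 4. Add edge {1,4}. Now deg[1]=0, deg[4]=3.
Step 2: smallest deg-1 vertex = 2, p_2 = 6. Add edge {2,6}. Now deg[2]=0, deg[6]=1.
Step 3: smallest deg-1 vertex = 5, p_3 = 7. Add edge {5,7}. Now deg[5]=0, deg[7]=1.
Step 4: smallest deg-1 vertex = 6, p_4 = 4. Add edge {4,6}. Now deg[6]=0, deg[4]=2.
Step 5: smallest deg-1 vertex = 7, p_5 = 3. Add edge {3,7}. Now deg[7]=0, deg[3]=1.
Step 6: smallest deg-1 vertex = 3, p_6 = 4. Add edge {3,4}. Now deg[3]=0, deg[4]=1.
Final: two remaining deg-1 vertices are 4, 8. Add edge {4,8}.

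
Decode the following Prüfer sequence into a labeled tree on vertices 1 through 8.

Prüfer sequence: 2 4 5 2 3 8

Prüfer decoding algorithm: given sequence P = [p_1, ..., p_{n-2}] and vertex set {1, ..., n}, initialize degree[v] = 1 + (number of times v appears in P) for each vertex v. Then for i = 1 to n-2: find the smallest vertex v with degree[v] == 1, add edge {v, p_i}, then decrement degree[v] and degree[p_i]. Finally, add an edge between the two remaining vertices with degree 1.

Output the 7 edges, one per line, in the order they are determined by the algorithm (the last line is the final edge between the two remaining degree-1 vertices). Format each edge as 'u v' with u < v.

Answer: 1 2
4 6
4 5
2 5
2 3
3 8
7 8

Derivation:
Initial degrees: {1:1, 2:3, 3:2, 4:2, 5:2, 6:1, 7:1, 8:2}
Step 1: smallest deg-1 vertex = 1, p_1 = 2. Add edge {1,2}. Now deg[1]=0, deg[2]=2.
Step 2: smallest deg-1 vertex = 6, p_2 = 4. Add edge {4,6}. Now deg[6]=0, deg[4]=1.
Step 3: smallest deg-1 vertex = 4, p_3 = 5. Add edge {4,5}. Now deg[4]=0, deg[5]=1.
Step 4: smallest deg-1 vertex = 5, p_4 = 2. Add edge {2,5}. Now deg[5]=0, deg[2]=1.
Step 5: smallest deg-1 vertex = 2, p_5 = 3. Add edge {2,3}. Now deg[2]=0, deg[3]=1.
Step 6: smallest deg-1 vertex = 3, p_6 = 8. Add edge {3,8}. Now deg[3]=0, deg[8]=1.
Final: two remaining deg-1 vertices are 7, 8. Add edge {7,8}.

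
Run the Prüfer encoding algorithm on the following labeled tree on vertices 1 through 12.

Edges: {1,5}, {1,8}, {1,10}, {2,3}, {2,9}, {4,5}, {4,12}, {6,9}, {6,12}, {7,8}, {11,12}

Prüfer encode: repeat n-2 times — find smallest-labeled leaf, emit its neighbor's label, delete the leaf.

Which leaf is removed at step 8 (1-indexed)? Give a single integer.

Step 1: current leaves = {3,7,10,11}. Remove leaf 3 (neighbor: 2).
Step 2: current leaves = {2,7,10,11}. Remove leaf 2 (neighbor: 9).
Step 3: current leaves = {7,9,10,11}. Remove leaf 7 (neighbor: 8).
Step 4: current leaves = {8,9,10,11}. Remove leaf 8 (neighbor: 1).
Step 5: current leaves = {9,10,11}. Remove leaf 9 (neighbor: 6).
Step 6: current leaves = {6,10,11}. Remove leaf 6 (neighbor: 12).
Step 7: current leaves = {10,11}. Remove leaf 10 (neighbor: 1).
Step 8: current leaves = {1,11}. Remove leaf 1 (neighbor: 5).

Answer: 1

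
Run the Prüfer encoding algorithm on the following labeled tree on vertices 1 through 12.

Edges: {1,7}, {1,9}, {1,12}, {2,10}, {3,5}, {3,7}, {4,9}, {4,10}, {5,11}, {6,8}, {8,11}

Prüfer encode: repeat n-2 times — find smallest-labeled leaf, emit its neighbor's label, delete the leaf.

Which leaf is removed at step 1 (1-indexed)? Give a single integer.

Step 1: current leaves = {2,6,12}. Remove leaf 2 (neighbor: 10).

Answer: 2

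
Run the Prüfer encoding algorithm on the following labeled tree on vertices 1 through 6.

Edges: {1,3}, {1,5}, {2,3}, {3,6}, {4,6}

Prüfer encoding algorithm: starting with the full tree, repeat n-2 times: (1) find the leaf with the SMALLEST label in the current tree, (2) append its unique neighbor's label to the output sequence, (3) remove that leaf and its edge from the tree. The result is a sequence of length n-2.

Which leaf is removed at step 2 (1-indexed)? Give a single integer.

Answer: 4

Derivation:
Step 1: current leaves = {2,4,5}. Remove leaf 2 (neighbor: 3).
Step 2: current leaves = {4,5}. Remove leaf 4 (neighbor: 6).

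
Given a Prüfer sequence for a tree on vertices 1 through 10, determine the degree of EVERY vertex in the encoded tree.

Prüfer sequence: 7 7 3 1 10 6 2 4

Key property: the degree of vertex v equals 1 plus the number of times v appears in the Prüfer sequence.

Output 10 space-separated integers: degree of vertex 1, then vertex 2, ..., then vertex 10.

Answer: 2 2 2 2 1 2 3 1 1 2

Derivation:
p_1 = 7: count[7] becomes 1
p_2 = 7: count[7] becomes 2
p_3 = 3: count[3] becomes 1
p_4 = 1: count[1] becomes 1
p_5 = 10: count[10] becomes 1
p_6 = 6: count[6] becomes 1
p_7 = 2: count[2] becomes 1
p_8 = 4: count[4] becomes 1
Degrees (1 + count): deg[1]=1+1=2, deg[2]=1+1=2, deg[3]=1+1=2, deg[4]=1+1=2, deg[5]=1+0=1, deg[6]=1+1=2, deg[7]=1+2=3, deg[8]=1+0=1, deg[9]=1+0=1, deg[10]=1+1=2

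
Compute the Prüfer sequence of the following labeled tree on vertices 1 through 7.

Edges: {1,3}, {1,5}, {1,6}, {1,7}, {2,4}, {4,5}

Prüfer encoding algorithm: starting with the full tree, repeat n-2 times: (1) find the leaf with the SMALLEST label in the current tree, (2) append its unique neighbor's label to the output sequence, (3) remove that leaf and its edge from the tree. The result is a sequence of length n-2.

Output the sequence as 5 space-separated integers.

Step 1: leaves = {2,3,6,7}. Remove smallest leaf 2, emit neighbor 4.
Step 2: leaves = {3,4,6,7}. Remove smallest leaf 3, emit neighbor 1.
Step 3: leaves = {4,6,7}. Remove smallest leaf 4, emit neighbor 5.
Step 4: leaves = {5,6,7}. Remove smallest leaf 5, emit neighbor 1.
Step 5: leaves = {6,7}. Remove smallest leaf 6, emit neighbor 1.
Done: 2 vertices remain (1, 7). Sequence = [4 1 5 1 1]

Answer: 4 1 5 1 1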